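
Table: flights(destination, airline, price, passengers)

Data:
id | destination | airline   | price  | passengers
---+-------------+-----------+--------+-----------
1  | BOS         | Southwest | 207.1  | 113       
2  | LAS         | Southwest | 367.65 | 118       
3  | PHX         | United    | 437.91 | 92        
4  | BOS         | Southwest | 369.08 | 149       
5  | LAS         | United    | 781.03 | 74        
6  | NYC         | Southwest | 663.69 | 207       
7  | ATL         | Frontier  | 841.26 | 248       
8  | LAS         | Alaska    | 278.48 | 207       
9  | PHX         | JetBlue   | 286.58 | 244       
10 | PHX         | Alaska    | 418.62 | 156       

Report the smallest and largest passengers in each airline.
SELECT airline, MIN(passengers), MAX(passengers)
FROM flights
GROUP BY airline

Result:
  Alaska: min=156, max=207
  Frontier: min=248, max=248
  JetBlue: min=244, max=244
  Southwest: min=113, max=207
  United: min=74, max=92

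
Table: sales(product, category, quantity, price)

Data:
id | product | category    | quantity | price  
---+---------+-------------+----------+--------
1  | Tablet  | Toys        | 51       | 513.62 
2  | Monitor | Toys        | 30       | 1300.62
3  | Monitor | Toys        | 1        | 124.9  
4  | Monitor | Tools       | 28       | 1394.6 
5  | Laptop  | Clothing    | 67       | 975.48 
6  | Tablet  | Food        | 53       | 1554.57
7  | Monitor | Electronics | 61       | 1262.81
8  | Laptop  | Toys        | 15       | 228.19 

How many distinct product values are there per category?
SELECT category, COUNT(DISTINCT product)
FROM sales
GROUP BY category

Result:
  Clothing: 1 distinct
  Electronics: 1 distinct
  Food: 1 distinct
  Tools: 1 distinct
  Toys: 3 distinct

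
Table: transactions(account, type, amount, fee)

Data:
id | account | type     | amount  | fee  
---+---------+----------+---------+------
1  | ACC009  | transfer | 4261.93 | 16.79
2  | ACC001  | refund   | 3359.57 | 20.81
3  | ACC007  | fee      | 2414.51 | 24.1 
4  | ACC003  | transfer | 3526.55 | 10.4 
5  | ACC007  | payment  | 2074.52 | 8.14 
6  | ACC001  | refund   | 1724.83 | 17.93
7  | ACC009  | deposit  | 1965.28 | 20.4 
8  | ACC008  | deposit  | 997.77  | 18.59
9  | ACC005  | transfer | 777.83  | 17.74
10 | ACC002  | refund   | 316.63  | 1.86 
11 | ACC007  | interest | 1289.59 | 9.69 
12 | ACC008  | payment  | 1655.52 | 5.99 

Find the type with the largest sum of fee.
SELECT type, SUM(fee) as val
FROM transactions
GROUP BY type
ORDER BY val DESC
LIMIT 1

Result: transfer with sum(fee) = 44.93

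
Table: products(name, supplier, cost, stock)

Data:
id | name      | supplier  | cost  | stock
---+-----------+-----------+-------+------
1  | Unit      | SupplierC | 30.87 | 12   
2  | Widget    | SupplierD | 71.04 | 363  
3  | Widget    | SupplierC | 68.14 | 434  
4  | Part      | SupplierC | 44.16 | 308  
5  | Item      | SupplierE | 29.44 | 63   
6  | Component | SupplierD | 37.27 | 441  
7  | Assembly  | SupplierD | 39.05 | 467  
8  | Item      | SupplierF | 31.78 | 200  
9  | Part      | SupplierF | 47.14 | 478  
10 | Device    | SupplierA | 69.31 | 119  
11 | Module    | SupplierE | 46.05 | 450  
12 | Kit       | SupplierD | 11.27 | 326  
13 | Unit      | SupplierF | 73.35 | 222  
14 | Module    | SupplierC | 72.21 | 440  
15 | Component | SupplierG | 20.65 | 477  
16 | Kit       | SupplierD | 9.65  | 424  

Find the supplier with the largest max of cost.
SELECT supplier, MAX(cost) as val
FROM products
GROUP BY supplier
ORDER BY val DESC
LIMIT 1

Result: SupplierF with max(cost) = 73.35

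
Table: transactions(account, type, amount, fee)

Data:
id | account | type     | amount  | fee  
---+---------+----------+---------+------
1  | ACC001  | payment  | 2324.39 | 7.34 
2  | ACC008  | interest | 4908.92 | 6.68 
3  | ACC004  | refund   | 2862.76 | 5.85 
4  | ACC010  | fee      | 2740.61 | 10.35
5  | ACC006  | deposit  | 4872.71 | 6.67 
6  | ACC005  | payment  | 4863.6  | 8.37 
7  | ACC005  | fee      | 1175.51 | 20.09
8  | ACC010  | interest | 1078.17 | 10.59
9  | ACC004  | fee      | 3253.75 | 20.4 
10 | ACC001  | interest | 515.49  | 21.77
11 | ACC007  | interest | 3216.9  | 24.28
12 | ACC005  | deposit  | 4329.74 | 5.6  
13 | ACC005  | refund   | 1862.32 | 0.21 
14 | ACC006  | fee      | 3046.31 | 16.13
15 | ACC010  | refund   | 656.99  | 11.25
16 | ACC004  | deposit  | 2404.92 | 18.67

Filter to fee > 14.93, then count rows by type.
SELECT type, COUNT(*)
FROM transactions
WHERE fee > 14.93
GROUP BY type

Note: WHERE filters rows before grouping.

Result:
  deposit: 1
  fee: 3
  interest: 2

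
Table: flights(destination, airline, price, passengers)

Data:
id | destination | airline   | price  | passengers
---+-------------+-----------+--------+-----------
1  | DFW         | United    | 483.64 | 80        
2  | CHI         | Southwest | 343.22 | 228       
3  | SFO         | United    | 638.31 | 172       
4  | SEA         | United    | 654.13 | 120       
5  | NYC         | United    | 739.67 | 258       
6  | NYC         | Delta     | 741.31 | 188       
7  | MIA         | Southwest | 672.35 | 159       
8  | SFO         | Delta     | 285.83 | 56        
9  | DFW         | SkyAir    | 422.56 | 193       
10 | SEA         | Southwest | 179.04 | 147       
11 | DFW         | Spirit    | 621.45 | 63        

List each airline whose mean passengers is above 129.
SELECT airline, AVG(passengers)
FROM flights
GROUP BY airline
HAVING AVG(passengers) > 129

Result:
  SkyAir: avg=193.00
  Southwest: avg=178.00
  United: avg=157.50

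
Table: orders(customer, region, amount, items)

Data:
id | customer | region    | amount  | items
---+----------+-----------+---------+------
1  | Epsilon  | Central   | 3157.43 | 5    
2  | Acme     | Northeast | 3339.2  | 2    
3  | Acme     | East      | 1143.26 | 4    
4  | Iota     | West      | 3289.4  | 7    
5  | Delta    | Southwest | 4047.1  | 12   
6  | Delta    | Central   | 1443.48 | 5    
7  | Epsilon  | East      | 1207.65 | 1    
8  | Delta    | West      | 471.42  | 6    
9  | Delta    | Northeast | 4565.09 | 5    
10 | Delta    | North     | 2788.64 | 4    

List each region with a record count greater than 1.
SELECT region, COUNT(*) as cnt
FROM orders
GROUP BY region
HAVING COUNT(*) > 1

Result:
  Central: 2
  East: 2
  Northeast: 2
  West: 2

Note: HAVING filters groups after aggregation, WHERE filters rows before.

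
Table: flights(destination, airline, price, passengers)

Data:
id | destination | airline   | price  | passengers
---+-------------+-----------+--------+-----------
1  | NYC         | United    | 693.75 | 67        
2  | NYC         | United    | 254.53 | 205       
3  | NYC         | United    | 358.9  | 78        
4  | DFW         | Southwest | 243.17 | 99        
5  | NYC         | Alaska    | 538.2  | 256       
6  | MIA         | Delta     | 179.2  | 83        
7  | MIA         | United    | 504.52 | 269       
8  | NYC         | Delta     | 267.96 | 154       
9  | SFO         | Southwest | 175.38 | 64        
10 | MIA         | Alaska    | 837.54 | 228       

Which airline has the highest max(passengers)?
SELECT airline, MAX(passengers) as val
FROM flights
GROUP BY airline
ORDER BY val DESC
LIMIT 1

Result: United with max(passengers) = 269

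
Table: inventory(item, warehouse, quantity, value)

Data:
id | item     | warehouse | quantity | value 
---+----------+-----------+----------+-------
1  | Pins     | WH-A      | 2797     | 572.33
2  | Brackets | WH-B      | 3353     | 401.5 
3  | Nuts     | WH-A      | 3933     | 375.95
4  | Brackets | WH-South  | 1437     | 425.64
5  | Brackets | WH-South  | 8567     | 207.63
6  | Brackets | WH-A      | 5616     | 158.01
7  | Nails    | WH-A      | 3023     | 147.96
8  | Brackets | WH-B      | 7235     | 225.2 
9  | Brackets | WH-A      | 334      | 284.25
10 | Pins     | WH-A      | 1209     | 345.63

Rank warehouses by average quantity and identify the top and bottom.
SELECT warehouse, AVG(quantity)
FROM inventory
GROUP BY warehouse
ORDER BY AVG(quantity)

All groups:
  WH-A: 2818.67
  WH-South: 5002.00
  WH-B: 5294.00

Highest: WH-B (5294.00)
Lowest: WH-A (2818.67)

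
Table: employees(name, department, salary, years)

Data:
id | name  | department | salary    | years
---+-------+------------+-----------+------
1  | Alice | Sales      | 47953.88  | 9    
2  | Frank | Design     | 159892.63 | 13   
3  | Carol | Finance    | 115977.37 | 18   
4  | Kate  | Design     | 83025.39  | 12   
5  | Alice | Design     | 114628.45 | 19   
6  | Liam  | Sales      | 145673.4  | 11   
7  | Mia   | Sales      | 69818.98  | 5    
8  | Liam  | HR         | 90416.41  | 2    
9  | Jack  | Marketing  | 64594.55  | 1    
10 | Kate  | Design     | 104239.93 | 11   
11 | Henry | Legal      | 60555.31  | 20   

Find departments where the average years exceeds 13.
SELECT department, AVG(years)
FROM employees
GROUP BY department
HAVING AVG(years) > 13

Result:
  Design: avg=13.75
  Finance: avg=18.00
  Legal: avg=20.00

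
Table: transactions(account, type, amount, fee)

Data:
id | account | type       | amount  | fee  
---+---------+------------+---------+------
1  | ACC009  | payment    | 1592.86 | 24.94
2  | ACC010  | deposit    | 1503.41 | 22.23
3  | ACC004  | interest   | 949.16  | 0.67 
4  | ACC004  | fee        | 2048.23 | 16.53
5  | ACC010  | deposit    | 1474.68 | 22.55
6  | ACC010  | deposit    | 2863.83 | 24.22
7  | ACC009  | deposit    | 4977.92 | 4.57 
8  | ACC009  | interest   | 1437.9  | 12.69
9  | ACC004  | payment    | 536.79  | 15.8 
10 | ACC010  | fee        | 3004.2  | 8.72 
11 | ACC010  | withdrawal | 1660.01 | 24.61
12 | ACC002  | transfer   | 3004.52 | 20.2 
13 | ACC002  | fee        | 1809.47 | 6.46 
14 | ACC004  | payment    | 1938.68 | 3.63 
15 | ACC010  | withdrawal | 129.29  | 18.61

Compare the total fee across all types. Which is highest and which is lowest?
SELECT type, SUM(fee)
FROM transactions
GROUP BY type
ORDER BY SUM(fee)

All groups:
  interest: 13.36
  transfer: 20.20
  fee: 31.71
  withdrawal: 43.22
  payment: 44.37
  deposit: 73.57

Highest: deposit (73.57)
Lowest: interest (13.36)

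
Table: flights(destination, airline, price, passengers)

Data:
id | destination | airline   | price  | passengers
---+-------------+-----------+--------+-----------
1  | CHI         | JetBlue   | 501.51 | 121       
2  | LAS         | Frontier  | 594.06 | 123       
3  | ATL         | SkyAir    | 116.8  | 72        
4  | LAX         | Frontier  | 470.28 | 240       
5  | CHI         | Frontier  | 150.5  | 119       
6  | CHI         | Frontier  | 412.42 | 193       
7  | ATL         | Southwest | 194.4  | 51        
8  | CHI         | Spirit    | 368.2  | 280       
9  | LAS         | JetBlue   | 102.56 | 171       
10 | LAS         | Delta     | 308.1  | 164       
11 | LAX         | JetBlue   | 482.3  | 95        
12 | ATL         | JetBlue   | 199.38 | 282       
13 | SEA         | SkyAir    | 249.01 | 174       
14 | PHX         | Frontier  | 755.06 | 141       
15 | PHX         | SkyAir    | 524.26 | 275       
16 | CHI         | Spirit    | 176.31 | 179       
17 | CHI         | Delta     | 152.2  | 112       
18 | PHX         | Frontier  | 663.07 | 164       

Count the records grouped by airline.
SELECT airline, COUNT(*) as count
FROM flights
GROUP BY airline

Result:
  Delta: 2
  Frontier: 6
  JetBlue: 4
  SkyAir: 3
  Southwest: 1
  Spirit: 2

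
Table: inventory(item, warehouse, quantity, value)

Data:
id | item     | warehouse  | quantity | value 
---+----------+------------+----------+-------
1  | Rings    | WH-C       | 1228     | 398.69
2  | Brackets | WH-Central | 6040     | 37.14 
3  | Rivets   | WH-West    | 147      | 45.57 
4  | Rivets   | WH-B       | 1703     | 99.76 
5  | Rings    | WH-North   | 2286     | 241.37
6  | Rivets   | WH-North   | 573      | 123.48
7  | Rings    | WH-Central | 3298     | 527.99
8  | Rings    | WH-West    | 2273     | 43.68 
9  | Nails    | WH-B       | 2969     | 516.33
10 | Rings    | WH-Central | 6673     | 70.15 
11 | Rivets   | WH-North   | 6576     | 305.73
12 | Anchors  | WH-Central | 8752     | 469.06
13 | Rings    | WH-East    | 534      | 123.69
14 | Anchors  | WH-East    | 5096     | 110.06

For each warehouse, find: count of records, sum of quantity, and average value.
SELECT warehouse,
       COUNT(*) as cnt,
       SUM(quantity) as total_quantity,
       AVG(value) as avg_value
FROM inventory
GROUP BY warehouse

Result:
  WH-B: 2 records, 4672 total quantity, 308.05 avg value
  WH-C: 1 records, 1228 total quantity, 398.69 avg value
  WH-Central: 4 records, 24763 total quantity, 276.09 avg value
  WH-East: 2 records, 5630 total quantity, 116.88 avg value
  WH-North: 3 records, 9435 total quantity, 223.53 avg value
  WH-West: 2 records, 2420 total quantity, 44.63 avg value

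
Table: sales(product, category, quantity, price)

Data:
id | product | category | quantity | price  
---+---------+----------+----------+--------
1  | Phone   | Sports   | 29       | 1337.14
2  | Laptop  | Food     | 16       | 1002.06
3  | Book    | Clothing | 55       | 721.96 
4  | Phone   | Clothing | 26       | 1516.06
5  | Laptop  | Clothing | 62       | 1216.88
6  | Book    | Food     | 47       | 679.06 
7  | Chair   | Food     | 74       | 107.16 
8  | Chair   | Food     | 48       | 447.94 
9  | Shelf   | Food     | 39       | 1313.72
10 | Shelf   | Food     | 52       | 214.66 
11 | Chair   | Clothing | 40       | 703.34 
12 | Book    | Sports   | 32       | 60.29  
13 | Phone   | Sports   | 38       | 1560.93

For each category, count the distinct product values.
SELECT category, COUNT(DISTINCT product)
FROM sales
GROUP BY category

Result:
  Clothing: 4 distinct
  Food: 4 distinct
  Sports: 2 distinct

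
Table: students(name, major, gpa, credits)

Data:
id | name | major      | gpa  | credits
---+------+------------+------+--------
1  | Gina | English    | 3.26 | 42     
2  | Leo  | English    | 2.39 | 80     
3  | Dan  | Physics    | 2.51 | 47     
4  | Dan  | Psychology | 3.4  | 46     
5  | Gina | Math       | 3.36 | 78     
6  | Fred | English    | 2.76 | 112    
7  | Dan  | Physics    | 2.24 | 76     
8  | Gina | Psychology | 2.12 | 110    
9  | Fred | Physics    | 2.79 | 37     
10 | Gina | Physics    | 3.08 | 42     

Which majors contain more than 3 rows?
SELECT major, COUNT(*) as cnt
FROM students
GROUP BY major
HAVING COUNT(*) > 3

Result:
  Physics: 4

Note: HAVING filters groups after aggregation, WHERE filters rows before.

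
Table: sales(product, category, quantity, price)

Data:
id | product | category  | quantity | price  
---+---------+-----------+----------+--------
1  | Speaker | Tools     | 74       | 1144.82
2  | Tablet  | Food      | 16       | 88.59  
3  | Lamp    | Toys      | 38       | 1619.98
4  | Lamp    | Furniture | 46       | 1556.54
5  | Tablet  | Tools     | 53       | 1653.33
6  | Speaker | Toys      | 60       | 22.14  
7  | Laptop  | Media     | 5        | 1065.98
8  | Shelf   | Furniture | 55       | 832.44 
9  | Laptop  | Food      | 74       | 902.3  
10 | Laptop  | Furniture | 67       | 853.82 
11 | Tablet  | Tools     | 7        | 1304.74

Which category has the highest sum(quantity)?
SELECT category, SUM(quantity) as val
FROM sales
GROUP BY category
ORDER BY val DESC
LIMIT 1

Result: Furniture with sum(quantity) = 168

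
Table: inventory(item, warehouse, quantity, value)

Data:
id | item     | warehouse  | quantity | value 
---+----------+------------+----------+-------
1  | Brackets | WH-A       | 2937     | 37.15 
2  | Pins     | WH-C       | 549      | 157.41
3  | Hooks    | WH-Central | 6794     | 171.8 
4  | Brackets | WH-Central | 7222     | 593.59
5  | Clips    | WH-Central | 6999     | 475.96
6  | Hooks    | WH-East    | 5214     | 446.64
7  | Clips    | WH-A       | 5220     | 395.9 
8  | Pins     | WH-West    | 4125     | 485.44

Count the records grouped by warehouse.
SELECT warehouse, COUNT(*) as count
FROM inventory
GROUP BY warehouse

Result:
  WH-A: 2
  WH-C: 1
  WH-Central: 3
  WH-East: 1
  WH-West: 1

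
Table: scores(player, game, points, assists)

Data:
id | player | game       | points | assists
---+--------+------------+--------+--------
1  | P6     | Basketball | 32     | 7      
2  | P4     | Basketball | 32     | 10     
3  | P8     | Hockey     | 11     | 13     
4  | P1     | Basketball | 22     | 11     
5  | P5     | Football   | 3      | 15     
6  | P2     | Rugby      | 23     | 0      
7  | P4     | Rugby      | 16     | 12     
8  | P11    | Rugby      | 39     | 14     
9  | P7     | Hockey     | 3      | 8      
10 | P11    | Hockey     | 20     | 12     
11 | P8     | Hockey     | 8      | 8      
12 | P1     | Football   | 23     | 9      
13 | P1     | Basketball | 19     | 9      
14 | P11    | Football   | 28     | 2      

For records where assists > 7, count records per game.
SELECT game, COUNT(*)
FROM scores
WHERE assists > 7
GROUP BY game

Note: WHERE filters rows before grouping.

Result:
  Basketball: 3
  Football: 2
  Hockey: 4
  Rugby: 2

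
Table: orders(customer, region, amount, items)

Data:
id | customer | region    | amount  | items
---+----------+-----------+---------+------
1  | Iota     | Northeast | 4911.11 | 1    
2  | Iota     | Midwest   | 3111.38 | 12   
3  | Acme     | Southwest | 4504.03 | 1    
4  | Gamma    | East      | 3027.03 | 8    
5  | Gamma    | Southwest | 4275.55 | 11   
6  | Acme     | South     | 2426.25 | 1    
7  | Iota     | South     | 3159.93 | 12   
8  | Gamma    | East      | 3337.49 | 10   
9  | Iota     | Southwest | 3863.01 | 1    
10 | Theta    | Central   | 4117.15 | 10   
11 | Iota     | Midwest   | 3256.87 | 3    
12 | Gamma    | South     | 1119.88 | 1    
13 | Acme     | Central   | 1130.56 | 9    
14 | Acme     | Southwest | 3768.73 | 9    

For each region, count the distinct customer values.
SELECT region, COUNT(DISTINCT customer)
FROM orders
GROUP BY region

Result:
  Central: 2 distinct
  East: 1 distinct
  Midwest: 1 distinct
  Northeast: 1 distinct
  South: 3 distinct
  Southwest: 3 distinct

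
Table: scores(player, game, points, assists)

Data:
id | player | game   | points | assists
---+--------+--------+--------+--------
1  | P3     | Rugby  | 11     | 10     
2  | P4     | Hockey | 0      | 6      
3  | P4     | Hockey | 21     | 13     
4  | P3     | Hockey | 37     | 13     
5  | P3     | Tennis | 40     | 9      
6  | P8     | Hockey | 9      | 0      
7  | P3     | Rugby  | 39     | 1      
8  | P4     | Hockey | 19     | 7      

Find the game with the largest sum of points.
SELECT game, SUM(points) as val
FROM scores
GROUP BY game
ORDER BY val DESC
LIMIT 1

Result: Hockey with sum(points) = 86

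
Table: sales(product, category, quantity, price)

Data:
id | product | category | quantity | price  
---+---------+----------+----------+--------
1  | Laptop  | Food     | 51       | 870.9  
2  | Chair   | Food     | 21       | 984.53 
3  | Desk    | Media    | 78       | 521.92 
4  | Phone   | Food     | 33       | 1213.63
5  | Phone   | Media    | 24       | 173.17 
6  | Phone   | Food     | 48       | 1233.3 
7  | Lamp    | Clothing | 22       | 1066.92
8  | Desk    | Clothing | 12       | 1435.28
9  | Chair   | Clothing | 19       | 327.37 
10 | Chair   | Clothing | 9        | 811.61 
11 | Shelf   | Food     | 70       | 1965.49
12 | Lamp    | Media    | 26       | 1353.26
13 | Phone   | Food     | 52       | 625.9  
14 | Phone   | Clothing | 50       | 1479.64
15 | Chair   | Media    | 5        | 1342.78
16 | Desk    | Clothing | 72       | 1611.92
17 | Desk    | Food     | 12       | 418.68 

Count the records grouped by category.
SELECT category, COUNT(*) as count
FROM sales
GROUP BY category

Result:
  Clothing: 6
  Food: 7
  Media: 4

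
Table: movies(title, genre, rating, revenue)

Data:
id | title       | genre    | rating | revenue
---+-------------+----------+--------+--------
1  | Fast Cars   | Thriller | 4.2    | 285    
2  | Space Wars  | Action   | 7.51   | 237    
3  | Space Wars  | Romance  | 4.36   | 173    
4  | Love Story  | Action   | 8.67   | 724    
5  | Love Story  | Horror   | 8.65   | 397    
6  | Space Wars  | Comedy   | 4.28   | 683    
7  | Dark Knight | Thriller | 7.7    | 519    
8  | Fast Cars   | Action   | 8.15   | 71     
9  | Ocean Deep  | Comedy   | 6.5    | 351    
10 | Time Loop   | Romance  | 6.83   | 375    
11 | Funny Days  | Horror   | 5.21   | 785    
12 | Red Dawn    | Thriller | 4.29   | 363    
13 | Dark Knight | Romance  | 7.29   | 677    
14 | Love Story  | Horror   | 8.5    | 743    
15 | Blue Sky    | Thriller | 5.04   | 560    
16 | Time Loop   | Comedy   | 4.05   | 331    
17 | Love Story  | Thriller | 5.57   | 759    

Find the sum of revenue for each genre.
SELECT genre, SUM(revenue) as result
FROM movies
GROUP BY genre

Result:
  Action: 1032
  Comedy: 1365
  Horror: 1925
  Romance: 1225
  Thriller: 2486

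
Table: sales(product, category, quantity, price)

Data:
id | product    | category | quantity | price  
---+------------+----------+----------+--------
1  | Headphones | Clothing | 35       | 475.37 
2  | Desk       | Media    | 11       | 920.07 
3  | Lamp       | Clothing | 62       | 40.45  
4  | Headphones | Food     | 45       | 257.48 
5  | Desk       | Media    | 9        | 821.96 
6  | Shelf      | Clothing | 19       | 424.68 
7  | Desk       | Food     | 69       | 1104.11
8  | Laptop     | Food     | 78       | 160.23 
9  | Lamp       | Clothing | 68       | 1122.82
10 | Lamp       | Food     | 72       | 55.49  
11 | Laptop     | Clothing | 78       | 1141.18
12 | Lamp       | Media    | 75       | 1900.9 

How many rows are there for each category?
SELECT category, COUNT(*) as count
FROM sales
GROUP BY category

Result:
  Clothing: 5
  Food: 4
  Media: 3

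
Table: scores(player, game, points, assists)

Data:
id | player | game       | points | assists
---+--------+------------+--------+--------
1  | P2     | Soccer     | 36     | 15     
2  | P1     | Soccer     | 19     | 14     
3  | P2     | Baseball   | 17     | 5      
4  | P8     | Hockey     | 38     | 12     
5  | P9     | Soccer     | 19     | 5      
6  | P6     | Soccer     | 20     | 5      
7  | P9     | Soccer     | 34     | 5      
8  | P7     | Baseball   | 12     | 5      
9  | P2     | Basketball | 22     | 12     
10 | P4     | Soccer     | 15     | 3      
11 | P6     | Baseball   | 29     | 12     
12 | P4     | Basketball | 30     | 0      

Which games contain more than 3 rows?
SELECT game, COUNT(*) as cnt
FROM scores
GROUP BY game
HAVING COUNT(*) > 3

Result:
  Soccer: 6

Note: HAVING filters groups after aggregation, WHERE filters rows before.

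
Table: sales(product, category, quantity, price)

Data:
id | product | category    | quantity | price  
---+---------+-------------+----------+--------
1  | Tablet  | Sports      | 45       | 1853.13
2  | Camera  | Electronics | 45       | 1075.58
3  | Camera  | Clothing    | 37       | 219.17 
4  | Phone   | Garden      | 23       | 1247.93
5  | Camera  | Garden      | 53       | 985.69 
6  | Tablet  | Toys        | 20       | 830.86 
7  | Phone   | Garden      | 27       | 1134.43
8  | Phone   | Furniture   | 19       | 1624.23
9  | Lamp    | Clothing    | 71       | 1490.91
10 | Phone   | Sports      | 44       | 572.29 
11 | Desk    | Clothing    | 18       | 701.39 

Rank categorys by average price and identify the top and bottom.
SELECT category, AVG(price)
FROM sales
GROUP BY category
ORDER BY AVG(price)

All groups:
  Clothing: 803.82
  Toys: 830.86
  Electronics: 1075.58
  Garden: 1122.68
  Sports: 1212.71
  Furniture: 1624.23

Highest: Furniture (1624.23)
Lowest: Clothing (803.82)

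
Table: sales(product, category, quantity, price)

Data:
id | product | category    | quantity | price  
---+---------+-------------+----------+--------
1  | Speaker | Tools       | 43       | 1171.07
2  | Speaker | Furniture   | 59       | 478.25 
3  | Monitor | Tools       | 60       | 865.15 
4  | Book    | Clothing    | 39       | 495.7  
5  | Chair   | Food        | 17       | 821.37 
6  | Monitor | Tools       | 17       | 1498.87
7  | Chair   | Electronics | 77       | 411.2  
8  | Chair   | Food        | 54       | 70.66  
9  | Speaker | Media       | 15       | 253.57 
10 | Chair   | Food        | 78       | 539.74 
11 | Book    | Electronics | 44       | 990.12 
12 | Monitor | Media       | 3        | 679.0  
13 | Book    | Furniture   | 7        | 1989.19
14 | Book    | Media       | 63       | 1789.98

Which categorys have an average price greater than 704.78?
SELECT category, AVG(price)
FROM sales
GROUP BY category
HAVING AVG(price) > 704.78

Result:
  Furniture: avg=1233.72
  Media: avg=907.52
  Tools: avg=1178.36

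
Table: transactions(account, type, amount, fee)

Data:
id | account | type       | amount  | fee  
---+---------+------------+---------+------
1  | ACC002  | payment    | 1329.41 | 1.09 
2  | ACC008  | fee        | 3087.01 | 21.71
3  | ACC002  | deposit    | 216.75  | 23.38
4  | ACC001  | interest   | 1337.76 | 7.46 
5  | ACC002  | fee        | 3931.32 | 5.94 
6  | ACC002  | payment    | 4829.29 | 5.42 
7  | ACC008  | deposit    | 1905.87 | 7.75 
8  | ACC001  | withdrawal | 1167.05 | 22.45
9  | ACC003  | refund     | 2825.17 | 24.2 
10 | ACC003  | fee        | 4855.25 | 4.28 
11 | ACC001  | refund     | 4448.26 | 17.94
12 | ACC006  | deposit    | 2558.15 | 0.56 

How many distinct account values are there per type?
SELECT type, COUNT(DISTINCT account)
FROM transactions
GROUP BY type

Result:
  deposit: 3 distinct
  fee: 3 distinct
  interest: 1 distinct
  payment: 1 distinct
  refund: 2 distinct
  withdrawal: 1 distinct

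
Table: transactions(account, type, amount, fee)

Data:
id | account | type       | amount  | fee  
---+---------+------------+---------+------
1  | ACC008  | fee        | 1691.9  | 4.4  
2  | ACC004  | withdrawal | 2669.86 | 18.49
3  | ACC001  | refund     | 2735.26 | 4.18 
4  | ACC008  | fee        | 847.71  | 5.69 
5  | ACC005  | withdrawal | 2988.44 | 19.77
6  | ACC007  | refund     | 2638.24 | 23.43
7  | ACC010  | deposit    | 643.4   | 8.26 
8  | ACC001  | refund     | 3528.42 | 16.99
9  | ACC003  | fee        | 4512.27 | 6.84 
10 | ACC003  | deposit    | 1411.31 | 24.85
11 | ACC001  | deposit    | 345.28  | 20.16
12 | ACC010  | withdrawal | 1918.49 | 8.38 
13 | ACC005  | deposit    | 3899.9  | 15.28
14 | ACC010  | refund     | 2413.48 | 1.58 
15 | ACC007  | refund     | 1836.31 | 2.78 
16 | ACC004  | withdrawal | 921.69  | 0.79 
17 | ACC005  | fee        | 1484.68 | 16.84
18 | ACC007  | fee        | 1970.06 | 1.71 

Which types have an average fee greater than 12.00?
SELECT type, AVG(fee)
FROM transactions
GROUP BY type
HAVING AVG(fee) > 12.00

Result:
  deposit: avg=17.14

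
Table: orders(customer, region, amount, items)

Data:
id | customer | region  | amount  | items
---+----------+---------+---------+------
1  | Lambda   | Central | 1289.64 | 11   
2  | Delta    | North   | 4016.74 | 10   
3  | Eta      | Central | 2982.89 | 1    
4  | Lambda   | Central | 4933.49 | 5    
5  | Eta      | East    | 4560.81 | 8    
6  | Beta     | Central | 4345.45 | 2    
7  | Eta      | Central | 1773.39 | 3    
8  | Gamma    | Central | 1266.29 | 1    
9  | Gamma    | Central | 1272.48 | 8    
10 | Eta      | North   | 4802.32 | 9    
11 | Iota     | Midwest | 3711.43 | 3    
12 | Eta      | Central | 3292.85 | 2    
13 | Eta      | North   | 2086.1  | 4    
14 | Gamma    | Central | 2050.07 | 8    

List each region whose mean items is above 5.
SELECT region, AVG(items)
FROM orders
GROUP BY region
HAVING AVG(items) > 5

Result:
  East: avg=8.00
  North: avg=7.67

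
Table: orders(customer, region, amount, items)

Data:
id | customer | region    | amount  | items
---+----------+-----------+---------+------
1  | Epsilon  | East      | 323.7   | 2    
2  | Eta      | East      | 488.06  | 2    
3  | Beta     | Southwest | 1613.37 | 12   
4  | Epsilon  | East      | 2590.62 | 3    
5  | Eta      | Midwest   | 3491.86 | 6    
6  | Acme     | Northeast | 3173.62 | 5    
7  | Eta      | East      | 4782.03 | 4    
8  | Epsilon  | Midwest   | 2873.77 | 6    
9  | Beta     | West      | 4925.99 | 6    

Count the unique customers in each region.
SELECT region, COUNT(DISTINCT customer)
FROM orders
GROUP BY region

Result:
  East: 2 distinct
  Midwest: 2 distinct
  Northeast: 1 distinct
  Southwest: 1 distinct
  West: 1 distinct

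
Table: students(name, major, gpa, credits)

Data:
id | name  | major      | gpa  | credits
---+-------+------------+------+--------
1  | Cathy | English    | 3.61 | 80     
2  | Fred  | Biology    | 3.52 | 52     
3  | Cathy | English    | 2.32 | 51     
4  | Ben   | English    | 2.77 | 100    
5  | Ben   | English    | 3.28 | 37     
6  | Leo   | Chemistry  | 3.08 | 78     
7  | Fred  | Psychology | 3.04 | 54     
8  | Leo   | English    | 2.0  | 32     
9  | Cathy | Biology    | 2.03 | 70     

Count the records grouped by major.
SELECT major, COUNT(*) as count
FROM students
GROUP BY major

Result:
  Biology: 2
  Chemistry: 1
  English: 5
  Psychology: 1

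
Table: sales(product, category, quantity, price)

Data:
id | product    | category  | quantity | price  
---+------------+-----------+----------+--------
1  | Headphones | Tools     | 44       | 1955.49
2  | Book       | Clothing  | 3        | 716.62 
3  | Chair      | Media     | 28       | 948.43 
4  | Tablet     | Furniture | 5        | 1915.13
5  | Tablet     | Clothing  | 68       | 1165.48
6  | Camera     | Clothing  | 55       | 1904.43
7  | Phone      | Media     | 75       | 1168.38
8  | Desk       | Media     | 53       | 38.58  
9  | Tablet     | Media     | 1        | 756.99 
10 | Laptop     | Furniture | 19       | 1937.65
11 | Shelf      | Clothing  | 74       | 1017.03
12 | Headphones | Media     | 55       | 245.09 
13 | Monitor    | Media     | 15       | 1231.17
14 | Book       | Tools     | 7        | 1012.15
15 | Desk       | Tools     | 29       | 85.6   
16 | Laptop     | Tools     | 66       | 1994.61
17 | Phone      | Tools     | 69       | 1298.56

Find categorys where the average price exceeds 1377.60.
SELECT category, AVG(price)
FROM sales
GROUP BY category
HAVING AVG(price) > 1377.60

Result:
  Furniture: avg=1926.39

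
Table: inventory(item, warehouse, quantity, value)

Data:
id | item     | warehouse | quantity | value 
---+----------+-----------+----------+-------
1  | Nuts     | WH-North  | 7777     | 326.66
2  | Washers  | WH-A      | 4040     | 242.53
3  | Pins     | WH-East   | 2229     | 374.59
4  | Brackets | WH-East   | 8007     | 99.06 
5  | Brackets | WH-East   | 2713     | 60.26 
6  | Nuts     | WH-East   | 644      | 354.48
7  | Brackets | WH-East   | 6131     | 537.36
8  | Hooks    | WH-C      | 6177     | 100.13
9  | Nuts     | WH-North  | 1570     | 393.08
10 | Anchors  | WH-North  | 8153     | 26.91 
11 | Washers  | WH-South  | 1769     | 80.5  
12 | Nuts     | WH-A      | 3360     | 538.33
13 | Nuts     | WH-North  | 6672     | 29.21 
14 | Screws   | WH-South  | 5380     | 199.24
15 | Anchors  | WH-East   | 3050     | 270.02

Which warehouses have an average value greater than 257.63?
SELECT warehouse, AVG(value)
FROM inventory
GROUP BY warehouse
HAVING AVG(value) > 257.63

Result:
  WH-A: avg=390.43
  WH-East: avg=282.63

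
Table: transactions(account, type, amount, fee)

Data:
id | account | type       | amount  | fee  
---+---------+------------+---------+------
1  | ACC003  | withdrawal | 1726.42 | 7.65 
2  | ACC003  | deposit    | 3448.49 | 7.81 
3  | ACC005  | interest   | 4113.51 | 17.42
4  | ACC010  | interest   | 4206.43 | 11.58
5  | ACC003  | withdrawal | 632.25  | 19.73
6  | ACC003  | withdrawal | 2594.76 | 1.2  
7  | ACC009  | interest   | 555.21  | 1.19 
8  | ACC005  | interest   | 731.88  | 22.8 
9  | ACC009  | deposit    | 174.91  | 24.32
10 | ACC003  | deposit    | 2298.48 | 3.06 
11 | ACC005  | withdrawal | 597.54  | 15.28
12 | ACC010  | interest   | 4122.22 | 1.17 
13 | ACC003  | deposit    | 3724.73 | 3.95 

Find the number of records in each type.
SELECT type, COUNT(*) as count
FROM transactions
GROUP BY type

Result:
  deposit: 4
  interest: 5
  withdrawal: 4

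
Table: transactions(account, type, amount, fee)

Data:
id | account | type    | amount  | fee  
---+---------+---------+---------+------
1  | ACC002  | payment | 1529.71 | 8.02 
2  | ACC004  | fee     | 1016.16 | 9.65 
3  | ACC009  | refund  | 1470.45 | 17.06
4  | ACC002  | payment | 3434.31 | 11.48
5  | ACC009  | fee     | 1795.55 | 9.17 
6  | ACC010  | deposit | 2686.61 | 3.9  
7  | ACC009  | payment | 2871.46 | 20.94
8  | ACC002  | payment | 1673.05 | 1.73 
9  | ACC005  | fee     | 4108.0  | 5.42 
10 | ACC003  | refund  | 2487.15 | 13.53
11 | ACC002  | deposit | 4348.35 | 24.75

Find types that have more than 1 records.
SELECT type, COUNT(*) as cnt
FROM transactions
GROUP BY type
HAVING COUNT(*) > 1

Result:
  deposit: 2
  fee: 3
  payment: 4
  refund: 2

Note: HAVING filters groups after aggregation, WHERE filters rows before.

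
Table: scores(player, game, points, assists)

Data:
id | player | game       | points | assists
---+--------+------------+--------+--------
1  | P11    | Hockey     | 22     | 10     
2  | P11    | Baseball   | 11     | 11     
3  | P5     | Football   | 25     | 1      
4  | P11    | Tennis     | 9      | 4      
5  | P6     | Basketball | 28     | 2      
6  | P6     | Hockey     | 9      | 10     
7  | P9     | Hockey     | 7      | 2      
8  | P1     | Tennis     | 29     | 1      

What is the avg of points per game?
SELECT game, AVG(points) as result
FROM scores
GROUP BY game

Result:
  Baseball: 11.00
  Basketball: 28.00
  Football: 25.00
  Hockey: 12.67
  Tennis: 19.00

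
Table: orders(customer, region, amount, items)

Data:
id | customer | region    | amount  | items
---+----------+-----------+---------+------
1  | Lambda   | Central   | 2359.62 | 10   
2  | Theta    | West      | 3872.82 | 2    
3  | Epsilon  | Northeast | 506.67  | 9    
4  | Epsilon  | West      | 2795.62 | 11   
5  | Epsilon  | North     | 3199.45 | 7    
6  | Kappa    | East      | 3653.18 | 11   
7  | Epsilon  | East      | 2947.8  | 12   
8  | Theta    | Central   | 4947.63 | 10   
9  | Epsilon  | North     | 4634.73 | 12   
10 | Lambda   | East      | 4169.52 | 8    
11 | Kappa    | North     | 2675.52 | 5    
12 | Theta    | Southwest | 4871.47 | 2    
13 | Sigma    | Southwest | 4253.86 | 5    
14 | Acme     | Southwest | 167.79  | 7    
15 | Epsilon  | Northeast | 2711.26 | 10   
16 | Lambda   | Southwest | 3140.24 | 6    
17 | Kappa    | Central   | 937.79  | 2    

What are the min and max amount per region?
SELECT region, MIN(amount), MAX(amount)
FROM orders
GROUP BY region

Result:
  Central: min=937.79, max=4947.63
  East: min=2947.80, max=4169.52
  North: min=2675.52, max=4634.73
  Northeast: min=506.67, max=2711.26
  Southwest: min=167.79, max=4871.47
  West: min=2795.62, max=3872.82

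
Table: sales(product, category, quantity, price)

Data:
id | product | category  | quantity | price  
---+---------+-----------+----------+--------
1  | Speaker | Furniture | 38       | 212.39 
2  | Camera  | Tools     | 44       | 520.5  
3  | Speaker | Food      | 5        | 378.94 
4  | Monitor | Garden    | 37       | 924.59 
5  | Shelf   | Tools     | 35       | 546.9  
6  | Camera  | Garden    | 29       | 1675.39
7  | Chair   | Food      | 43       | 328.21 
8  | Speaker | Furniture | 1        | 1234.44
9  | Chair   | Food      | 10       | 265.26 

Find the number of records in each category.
SELECT category, COUNT(*) as count
FROM sales
GROUP BY category

Result:
  Food: 3
  Furniture: 2
  Garden: 2
  Tools: 2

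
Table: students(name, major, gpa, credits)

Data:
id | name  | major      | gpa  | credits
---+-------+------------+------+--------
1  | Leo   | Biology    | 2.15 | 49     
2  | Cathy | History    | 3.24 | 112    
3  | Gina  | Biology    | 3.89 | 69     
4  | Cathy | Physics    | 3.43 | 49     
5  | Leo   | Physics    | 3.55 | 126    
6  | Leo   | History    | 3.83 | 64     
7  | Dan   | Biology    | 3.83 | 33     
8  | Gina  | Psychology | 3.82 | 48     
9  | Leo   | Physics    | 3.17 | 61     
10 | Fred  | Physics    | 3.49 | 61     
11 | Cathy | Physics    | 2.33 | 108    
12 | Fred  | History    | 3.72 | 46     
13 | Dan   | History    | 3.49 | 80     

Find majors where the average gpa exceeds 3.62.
SELECT major, AVG(gpa)
FROM students
GROUP BY major
HAVING AVG(gpa) > 3.62

Result:
  Psychology: avg=3.82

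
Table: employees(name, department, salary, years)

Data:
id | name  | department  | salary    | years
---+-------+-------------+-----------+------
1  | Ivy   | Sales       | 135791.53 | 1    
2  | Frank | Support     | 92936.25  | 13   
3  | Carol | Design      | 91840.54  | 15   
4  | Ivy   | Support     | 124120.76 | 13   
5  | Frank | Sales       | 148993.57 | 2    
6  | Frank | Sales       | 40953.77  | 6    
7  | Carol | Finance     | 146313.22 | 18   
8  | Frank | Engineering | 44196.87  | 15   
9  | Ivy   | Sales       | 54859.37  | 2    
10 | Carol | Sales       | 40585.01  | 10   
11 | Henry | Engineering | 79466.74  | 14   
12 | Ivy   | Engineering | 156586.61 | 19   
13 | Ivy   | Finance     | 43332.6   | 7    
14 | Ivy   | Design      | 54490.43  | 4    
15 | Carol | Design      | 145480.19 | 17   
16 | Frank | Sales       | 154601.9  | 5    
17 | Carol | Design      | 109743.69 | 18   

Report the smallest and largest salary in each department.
SELECT department, MIN(salary), MAX(salary)
FROM employees
GROUP BY department

Result:
  Design: min=54490.43, max=145480.19
  Engineering: min=44196.87, max=156586.61
  Finance: min=43332.60, max=146313.22
  Sales: min=40585.01, max=154601.90
  Support: min=92936.25, max=124120.76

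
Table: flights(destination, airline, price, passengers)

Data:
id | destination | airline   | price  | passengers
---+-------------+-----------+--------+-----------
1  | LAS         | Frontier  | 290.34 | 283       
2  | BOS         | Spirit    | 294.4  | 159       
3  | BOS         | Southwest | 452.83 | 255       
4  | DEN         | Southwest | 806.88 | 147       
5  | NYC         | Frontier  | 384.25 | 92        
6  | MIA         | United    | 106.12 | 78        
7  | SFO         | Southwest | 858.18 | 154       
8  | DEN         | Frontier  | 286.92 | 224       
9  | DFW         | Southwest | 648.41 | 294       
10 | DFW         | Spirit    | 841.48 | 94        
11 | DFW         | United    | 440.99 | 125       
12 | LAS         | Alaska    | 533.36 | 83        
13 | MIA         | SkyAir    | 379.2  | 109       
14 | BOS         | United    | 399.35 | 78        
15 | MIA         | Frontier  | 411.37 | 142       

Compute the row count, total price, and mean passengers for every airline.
SELECT airline,
       COUNT(*) as cnt,
       SUM(price) as total_price,
       AVG(passengers) as avg_passengers
FROM flights
GROUP BY airline

Result:
  Alaska: 1 records, 533.36 total price, 83.00 avg passengers
  Frontier: 4 records, 1372.88 total price, 185.25 avg passengers
  SkyAir: 1 records, 379.20 total price, 109.00 avg passengers
  Southwest: 4 records, 2766.30 total price, 212.50 avg passengers
  Spirit: 2 records, 1135.88 total price, 126.50 avg passengers
  United: 3 records, 946.46 total price, 93.67 avg passengers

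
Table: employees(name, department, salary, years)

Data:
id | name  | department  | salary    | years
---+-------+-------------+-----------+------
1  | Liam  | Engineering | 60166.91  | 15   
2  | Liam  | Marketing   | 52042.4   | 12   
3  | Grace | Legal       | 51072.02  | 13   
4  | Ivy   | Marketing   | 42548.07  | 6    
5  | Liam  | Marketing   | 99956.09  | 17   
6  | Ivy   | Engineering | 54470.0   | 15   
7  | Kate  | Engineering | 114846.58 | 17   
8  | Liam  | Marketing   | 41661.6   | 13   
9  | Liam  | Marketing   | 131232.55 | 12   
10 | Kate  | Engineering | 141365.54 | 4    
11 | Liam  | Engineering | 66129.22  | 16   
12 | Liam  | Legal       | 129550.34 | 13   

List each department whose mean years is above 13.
SELECT department, AVG(years)
FROM employees
GROUP BY department
HAVING AVG(years) > 13

Result:
  Engineering: avg=13.40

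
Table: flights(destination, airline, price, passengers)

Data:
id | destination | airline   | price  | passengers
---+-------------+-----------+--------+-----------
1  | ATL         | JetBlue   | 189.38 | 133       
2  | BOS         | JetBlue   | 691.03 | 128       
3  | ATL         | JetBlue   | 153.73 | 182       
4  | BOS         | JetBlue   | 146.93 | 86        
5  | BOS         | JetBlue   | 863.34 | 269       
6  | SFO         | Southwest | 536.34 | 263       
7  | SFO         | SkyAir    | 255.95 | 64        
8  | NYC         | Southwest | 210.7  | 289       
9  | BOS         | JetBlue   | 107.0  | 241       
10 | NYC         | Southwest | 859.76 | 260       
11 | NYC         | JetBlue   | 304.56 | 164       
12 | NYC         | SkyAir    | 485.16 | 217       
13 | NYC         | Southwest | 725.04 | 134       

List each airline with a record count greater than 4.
SELECT airline, COUNT(*) as cnt
FROM flights
GROUP BY airline
HAVING COUNT(*) > 4

Result:
  JetBlue: 7

Note: HAVING filters groups after aggregation, WHERE filters rows before.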